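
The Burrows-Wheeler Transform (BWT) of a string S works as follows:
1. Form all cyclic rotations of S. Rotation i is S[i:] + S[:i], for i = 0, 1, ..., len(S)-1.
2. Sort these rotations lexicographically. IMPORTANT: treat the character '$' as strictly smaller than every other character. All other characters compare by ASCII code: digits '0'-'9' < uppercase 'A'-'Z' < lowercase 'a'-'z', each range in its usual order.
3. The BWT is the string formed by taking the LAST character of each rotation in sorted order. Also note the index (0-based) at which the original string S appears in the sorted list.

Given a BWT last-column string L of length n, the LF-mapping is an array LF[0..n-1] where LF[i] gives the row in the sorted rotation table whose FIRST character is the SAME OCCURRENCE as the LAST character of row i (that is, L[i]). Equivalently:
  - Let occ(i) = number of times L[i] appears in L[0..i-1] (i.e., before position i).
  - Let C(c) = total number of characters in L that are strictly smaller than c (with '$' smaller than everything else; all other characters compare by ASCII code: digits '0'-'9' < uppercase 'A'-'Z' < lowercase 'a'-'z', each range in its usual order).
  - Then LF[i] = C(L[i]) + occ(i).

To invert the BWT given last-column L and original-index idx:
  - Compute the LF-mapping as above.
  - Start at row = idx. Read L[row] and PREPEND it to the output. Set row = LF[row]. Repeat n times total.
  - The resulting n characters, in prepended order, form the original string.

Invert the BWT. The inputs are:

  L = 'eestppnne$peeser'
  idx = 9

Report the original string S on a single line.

LF mapping: 1 2 13 15 9 10 7 8 3 0 11 4 5 14 6 12
Walk LF starting at row 9, prepending L[row]:
  step 1: row=9, L[9]='$', prepend. Next row=LF[9]=0
  step 2: row=0, L[0]='e', prepend. Next row=LF[0]=1
  step 3: row=1, L[1]='e', prepend. Next row=LF[1]=2
  step 4: row=2, L[2]='s', prepend. Next row=LF[2]=13
  step 5: row=13, L[13]='s', prepend. Next row=LF[13]=14
  step 6: row=14, L[14]='e', prepend. Next row=LF[14]=6
  step 7: row=6, L[6]='n', prepend. Next row=LF[6]=7
  step 8: row=7, L[7]='n', prepend. Next row=LF[7]=8
  step 9: row=8, L[8]='e', prepend. Next row=LF[8]=3
  step 10: row=3, L[3]='t', prepend. Next row=LF[3]=15
  step 11: row=15, L[15]='r', prepend. Next row=LF[15]=12
  step 12: row=12, L[12]='e', prepend. Next row=LF[12]=5
  step 13: row=5, L[5]='p', prepend. Next row=LF[5]=10
  step 14: row=10, L[10]='p', prepend. Next row=LF[10]=11
  step 15: row=11, L[11]='e', prepend. Next row=LF[11]=4
  step 16: row=4, L[4]='p', prepend. Next row=LF[4]=9
Reversed output: peppertennessee$

Answer: peppertennessee$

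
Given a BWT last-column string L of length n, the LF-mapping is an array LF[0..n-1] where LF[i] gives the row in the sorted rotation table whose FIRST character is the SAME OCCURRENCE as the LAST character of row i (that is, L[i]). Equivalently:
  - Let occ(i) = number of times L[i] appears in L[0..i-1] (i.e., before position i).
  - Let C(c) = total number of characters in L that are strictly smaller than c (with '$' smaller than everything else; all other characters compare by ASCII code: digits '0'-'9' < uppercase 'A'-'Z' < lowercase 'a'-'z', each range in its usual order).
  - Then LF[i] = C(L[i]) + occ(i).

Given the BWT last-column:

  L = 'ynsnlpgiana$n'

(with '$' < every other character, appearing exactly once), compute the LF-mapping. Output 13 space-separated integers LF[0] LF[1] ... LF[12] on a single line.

Char counts: '$':1, 'a':2, 'g':1, 'i':1, 'l':1, 'n':4, 'p':1, 's':1, 'y':1
C (first-col start): C('$')=0, C('a')=1, C('g')=3, C('i')=4, C('l')=5, C('n')=6, C('p')=10, C('s')=11, C('y')=12
L[0]='y': occ=0, LF[0]=C('y')+0=12+0=12
L[1]='n': occ=0, LF[1]=C('n')+0=6+0=6
L[2]='s': occ=0, LF[2]=C('s')+0=11+0=11
L[3]='n': occ=1, LF[3]=C('n')+1=6+1=7
L[4]='l': occ=0, LF[4]=C('l')+0=5+0=5
L[5]='p': occ=0, LF[5]=C('p')+0=10+0=10
L[6]='g': occ=0, LF[6]=C('g')+0=3+0=3
L[7]='i': occ=0, LF[7]=C('i')+0=4+0=4
L[8]='a': occ=0, LF[8]=C('a')+0=1+0=1
L[9]='n': occ=2, LF[9]=C('n')+2=6+2=8
L[10]='a': occ=1, LF[10]=C('a')+1=1+1=2
L[11]='$': occ=0, LF[11]=C('$')+0=0+0=0
L[12]='n': occ=3, LF[12]=C('n')+3=6+3=9

Answer: 12 6 11 7 5 10 3 4 1 8 2 0 9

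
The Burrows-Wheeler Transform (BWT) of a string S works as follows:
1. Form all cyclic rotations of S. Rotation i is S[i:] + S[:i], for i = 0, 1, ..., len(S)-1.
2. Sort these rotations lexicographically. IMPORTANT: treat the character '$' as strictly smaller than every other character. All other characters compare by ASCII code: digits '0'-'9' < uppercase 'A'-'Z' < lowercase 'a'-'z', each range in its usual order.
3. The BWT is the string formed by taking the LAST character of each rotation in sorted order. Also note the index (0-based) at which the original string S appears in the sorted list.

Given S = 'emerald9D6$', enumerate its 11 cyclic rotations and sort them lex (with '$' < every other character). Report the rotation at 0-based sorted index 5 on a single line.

Answer: d9D6$emeral

Derivation:
All 11 rotations (rotation i = S[i:]+S[:i]):
  rot[0] = emerald9D6$
  rot[1] = merald9D6$e
  rot[2] = erald9D6$em
  rot[3] = rald9D6$eme
  rot[4] = ald9D6$emer
  rot[5] = ld9D6$emera
  rot[6] = d9D6$emeral
  rot[7] = 9D6$emerald
  rot[8] = D6$emerald9
  rot[9] = 6$emerald9D
  rot[10] = $emerald9D6
Sorted (with $ < everything):
  sorted[0] = $emerald9D6
  sorted[1] = 6$emerald9D
  sorted[2] = 9D6$emerald
  sorted[3] = D6$emerald9
  sorted[4] = ald9D6$emer
  sorted[5] = d9D6$emeral
  sorted[6] = emerald9D6$
  sorted[7] = erald9D6$em
  sorted[8] = ld9D6$emera
  sorted[9] = merald9D6$e
  sorted[10] = rald9D6$eme
sorted[5] = d9D6$emeral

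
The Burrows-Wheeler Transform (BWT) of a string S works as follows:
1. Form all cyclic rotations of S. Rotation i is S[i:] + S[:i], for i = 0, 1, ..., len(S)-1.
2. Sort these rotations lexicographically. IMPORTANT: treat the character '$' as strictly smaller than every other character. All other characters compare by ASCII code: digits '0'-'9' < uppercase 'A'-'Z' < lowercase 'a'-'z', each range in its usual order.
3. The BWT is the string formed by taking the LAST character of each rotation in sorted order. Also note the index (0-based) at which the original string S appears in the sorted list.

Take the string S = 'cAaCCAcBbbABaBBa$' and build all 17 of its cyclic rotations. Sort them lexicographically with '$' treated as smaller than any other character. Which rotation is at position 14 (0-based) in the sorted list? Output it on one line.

Answer: bbABaBBa$cAaCCAcB

Derivation:
All 17 rotations (rotation i = S[i:]+S[:i]):
  rot[0] = cAaCCAcBbbABaBBa$
  rot[1] = AaCCAcBbbABaBBa$c
  rot[2] = aCCAcBbbABaBBa$cA
  rot[3] = CCAcBbbABaBBa$cAa
  rot[4] = CAcBbbABaBBa$cAaC
  rot[5] = AcBbbABaBBa$cAaCC
  rot[6] = cBbbABaBBa$cAaCCA
  rot[7] = BbbABaBBa$cAaCCAc
  rot[8] = bbABaBBa$cAaCCAcB
  rot[9] = bABaBBa$cAaCCAcBb
  rot[10] = ABaBBa$cAaCCAcBbb
  rot[11] = BaBBa$cAaCCAcBbbA
  rot[12] = aBBa$cAaCCAcBbbAB
  rot[13] = BBa$cAaCCAcBbbABa
  rot[14] = Ba$cAaCCAcBbbABaB
  rot[15] = a$cAaCCAcBbbABaBB
  rot[16] = $cAaCCAcBbbABaBBa
Sorted (with $ < everything):
  sorted[0] = $cAaCCAcBbbABaBBa
  sorted[1] = ABaBBa$cAaCCAcBbb
  sorted[2] = AaCCAcBbbABaBBa$c
  sorted[3] = AcBbbABaBBa$cAaCC
  sorted[4] = BBa$cAaCCAcBbbABa
  sorted[5] = Ba$cAaCCAcBbbABaB
  sorted[6] = BaBBa$cAaCCAcBbbA
  sorted[7] = BbbABaBBa$cAaCCAc
  sorted[8] = CAcBbbABaBBa$cAaC
  sorted[9] = CCAcBbbABaBBa$cAa
  sorted[10] = a$cAaCCAcBbbABaBB
  sorted[11] = aBBa$cAaCCAcBbbAB
  sorted[12] = aCCAcBbbABaBBa$cA
  sorted[13] = bABaBBa$cAaCCAcBb
  sorted[14] = bbABaBBa$cAaCCAcB
  sorted[15] = cAaCCAcBbbABaBBa$
  sorted[16] = cBbbABaBBa$cAaCCA
sorted[14] = bbABaBBa$cAaCCAcB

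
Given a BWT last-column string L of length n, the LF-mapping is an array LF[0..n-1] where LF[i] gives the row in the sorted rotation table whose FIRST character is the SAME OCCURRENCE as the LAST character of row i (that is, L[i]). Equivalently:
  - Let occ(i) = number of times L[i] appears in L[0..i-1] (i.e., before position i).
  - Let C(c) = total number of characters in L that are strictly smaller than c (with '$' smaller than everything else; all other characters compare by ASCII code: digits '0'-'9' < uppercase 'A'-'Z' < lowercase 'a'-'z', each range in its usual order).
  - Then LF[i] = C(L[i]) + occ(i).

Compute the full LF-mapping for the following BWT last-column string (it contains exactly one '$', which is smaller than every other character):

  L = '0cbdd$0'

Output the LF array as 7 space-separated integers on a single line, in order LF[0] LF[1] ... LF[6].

Char counts: '$':1, '0':2, 'b':1, 'c':1, 'd':2
C (first-col start): C('$')=0, C('0')=1, C('b')=3, C('c')=4, C('d')=5
L[0]='0': occ=0, LF[0]=C('0')+0=1+0=1
L[1]='c': occ=0, LF[1]=C('c')+0=4+0=4
L[2]='b': occ=0, LF[2]=C('b')+0=3+0=3
L[3]='d': occ=0, LF[3]=C('d')+0=5+0=5
L[4]='d': occ=1, LF[4]=C('d')+1=5+1=6
L[5]='$': occ=0, LF[5]=C('$')+0=0+0=0
L[6]='0': occ=1, LF[6]=C('0')+1=1+1=2

Answer: 1 4 3 5 6 0 2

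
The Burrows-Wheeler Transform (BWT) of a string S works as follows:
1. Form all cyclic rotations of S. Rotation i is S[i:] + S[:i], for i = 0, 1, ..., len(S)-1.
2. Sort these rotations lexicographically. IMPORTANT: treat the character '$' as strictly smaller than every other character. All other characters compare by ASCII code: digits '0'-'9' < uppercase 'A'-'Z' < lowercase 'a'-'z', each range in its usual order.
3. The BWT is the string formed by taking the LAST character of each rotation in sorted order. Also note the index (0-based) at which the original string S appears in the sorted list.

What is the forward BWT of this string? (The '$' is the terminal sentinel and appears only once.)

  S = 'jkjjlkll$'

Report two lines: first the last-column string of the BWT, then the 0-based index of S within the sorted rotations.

Answer: lk$jjlljk
2

Derivation:
All 9 rotations (rotation i = S[i:]+S[:i]):
  rot[0] = jkjjlkll$
  rot[1] = kjjlkll$j
  rot[2] = jjlkll$jk
  rot[3] = jlkll$jkj
  rot[4] = lkll$jkjj
  rot[5] = kll$jkjjl
  rot[6] = ll$jkjjlk
  rot[7] = l$jkjjlkl
  rot[8] = $jkjjlkll
Sorted (with $ < everything):
  sorted[0] = $jkjjlkll  (last char: 'l')
  sorted[1] = jjlkll$jk  (last char: 'k')
  sorted[2] = jkjjlkll$  (last char: '$')
  sorted[3] = jlkll$jkj  (last char: 'j')
  sorted[4] = kjjlkll$j  (last char: 'j')
  sorted[5] = kll$jkjjl  (last char: 'l')
  sorted[6] = l$jkjjlkl  (last char: 'l')
  sorted[7] = lkll$jkjj  (last char: 'j')
  sorted[8] = ll$jkjjlk  (last char: 'k')
Last column: lk$jjlljk
Original string S is at sorted index 2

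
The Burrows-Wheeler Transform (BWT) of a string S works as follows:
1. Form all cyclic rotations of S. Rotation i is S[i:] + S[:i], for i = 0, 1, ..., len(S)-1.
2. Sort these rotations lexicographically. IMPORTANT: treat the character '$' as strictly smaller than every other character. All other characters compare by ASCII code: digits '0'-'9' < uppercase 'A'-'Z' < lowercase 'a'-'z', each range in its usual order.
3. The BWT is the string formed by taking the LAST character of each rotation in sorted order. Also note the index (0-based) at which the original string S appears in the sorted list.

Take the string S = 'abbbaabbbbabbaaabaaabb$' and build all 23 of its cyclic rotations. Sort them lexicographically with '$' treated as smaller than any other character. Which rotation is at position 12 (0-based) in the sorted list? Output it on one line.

Answer: baaabaaabb$abbbaabbbbab

Derivation:
All 23 rotations (rotation i = S[i:]+S[:i]):
  rot[0] = abbbaabbbbabbaaabaaabb$
  rot[1] = bbbaabbbbabbaaabaaabb$a
  rot[2] = bbaabbbbabbaaabaaabb$ab
  rot[3] = baabbbbabbaaabaaabb$abb
  rot[4] = aabbbbabbaaabaaabb$abbb
  rot[5] = abbbbabbaaabaaabb$abbba
  rot[6] = bbbbabbaaabaaabb$abbbaa
  rot[7] = bbbabbaaabaaabb$abbbaab
  rot[8] = bbabbaaabaaabb$abbbaabb
  rot[9] = babbaaabaaabb$abbbaabbb
  rot[10] = abbaaabaaabb$abbbaabbbb
  rot[11] = bbaaabaaabb$abbbaabbbba
  rot[12] = baaabaaabb$abbbaabbbbab
  rot[13] = aaabaaabb$abbbaabbbbabb
  rot[14] = aabaaabb$abbbaabbbbabba
  rot[15] = abaaabb$abbbaabbbbabbaa
  rot[16] = baaabb$abbbaabbbbabbaaa
  rot[17] = aaabb$abbbaabbbbabbaaab
  rot[18] = aabb$abbbaabbbbabbaaaba
  rot[19] = abb$abbbaabbbbabbaaabaa
  rot[20] = bb$abbbaabbbbabbaaabaaa
  rot[21] = b$abbbaabbbbabbaaabaaab
  rot[22] = $abbbaabbbbabbaaabaaabb
Sorted (with $ < everything):
  sorted[0] = $abbbaabbbbabbaaabaaabb
  sorted[1] = aaabaaabb$abbbaabbbbabb
  sorted[2] = aaabb$abbbaabbbbabbaaab
  sorted[3] = aabaaabb$abbbaabbbbabba
  sorted[4] = aabb$abbbaabbbbabbaaaba
  sorted[5] = aabbbbabbaaabaaabb$abbb
  sorted[6] = abaaabb$abbbaabbbbabbaa
  sorted[7] = abb$abbbaabbbbabbaaabaa
  sorted[8] = abbaaabaaabb$abbbaabbbb
  sorted[9] = abbbaabbbbabbaaabaaabb$
  sorted[10] = abbbbabbaaabaaabb$abbba
  sorted[11] = b$abbbaabbbbabbaaabaaab
  sorted[12] = baaabaaabb$abbbaabbbbab
  sorted[13] = baaabb$abbbaabbbbabbaaa
  sorted[14] = baabbbbabbaaabaaabb$abb
  sorted[15] = babbaaabaaabb$abbbaabbb
  sorted[16] = bb$abbbaabbbbabbaaabaaa
  sorted[17] = bbaaabaaabb$abbbaabbbba
  sorted[18] = bbaabbbbabbaaabaaabb$ab
  sorted[19] = bbabbaaabaaabb$abbbaabb
  sorted[20] = bbbaabbbbabbaaabaaabb$a
  sorted[21] = bbbabbaaabaaabb$abbbaab
  sorted[22] = bbbbabbaaabaaabb$abbbaa
sorted[12] = baaabaaabb$abbbaabbbbab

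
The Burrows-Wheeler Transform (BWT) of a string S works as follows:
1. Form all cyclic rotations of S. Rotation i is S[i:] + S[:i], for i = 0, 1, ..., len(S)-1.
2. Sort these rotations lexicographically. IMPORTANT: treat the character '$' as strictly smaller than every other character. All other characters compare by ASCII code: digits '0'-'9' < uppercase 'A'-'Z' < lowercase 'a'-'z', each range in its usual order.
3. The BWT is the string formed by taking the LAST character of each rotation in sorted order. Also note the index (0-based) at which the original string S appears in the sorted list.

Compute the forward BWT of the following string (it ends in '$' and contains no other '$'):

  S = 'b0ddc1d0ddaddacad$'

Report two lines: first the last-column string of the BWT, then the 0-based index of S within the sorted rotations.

Answer: ddbcdcd$daa1ddda00
7

Derivation:
All 18 rotations (rotation i = S[i:]+S[:i]):
  rot[0] = b0ddc1d0ddaddacad$
  rot[1] = 0ddc1d0ddaddacad$b
  rot[2] = ddc1d0ddaddacad$b0
  rot[3] = dc1d0ddaddacad$b0d
  rot[4] = c1d0ddaddacad$b0dd
  rot[5] = 1d0ddaddacad$b0ddc
  rot[6] = d0ddaddacad$b0ddc1
  rot[7] = 0ddaddacad$b0ddc1d
  rot[8] = ddaddacad$b0ddc1d0
  rot[9] = daddacad$b0ddc1d0d
  rot[10] = addacad$b0ddc1d0dd
  rot[11] = ddacad$b0ddc1d0dda
  rot[12] = dacad$b0ddc1d0ddad
  rot[13] = acad$b0ddc1d0ddadd
  rot[14] = cad$b0ddc1d0ddadda
  rot[15] = ad$b0ddc1d0ddaddac
  rot[16] = d$b0ddc1d0ddaddaca
  rot[17] = $b0ddc1d0ddaddacad
Sorted (with $ < everything):
  sorted[0] = $b0ddc1d0ddaddacad  (last char: 'd')
  sorted[1] = 0ddaddacad$b0ddc1d  (last char: 'd')
  sorted[2] = 0ddc1d0ddaddacad$b  (last char: 'b')
  sorted[3] = 1d0ddaddacad$b0ddc  (last char: 'c')
  sorted[4] = acad$b0ddc1d0ddadd  (last char: 'd')
  sorted[5] = ad$b0ddc1d0ddaddac  (last char: 'c')
  sorted[6] = addacad$b0ddc1d0dd  (last char: 'd')
  sorted[7] = b0ddc1d0ddaddacad$  (last char: '$')
  sorted[8] = c1d0ddaddacad$b0dd  (last char: 'd')
  sorted[9] = cad$b0ddc1d0ddadda  (last char: 'a')
  sorted[10] = d$b0ddc1d0ddaddaca  (last char: 'a')
  sorted[11] = d0ddaddacad$b0ddc1  (last char: '1')
  sorted[12] = dacad$b0ddc1d0ddad  (last char: 'd')
  sorted[13] = daddacad$b0ddc1d0d  (last char: 'd')
  sorted[14] = dc1d0ddaddacad$b0d  (last char: 'd')
  sorted[15] = ddacad$b0ddc1d0dda  (last char: 'a')
  sorted[16] = ddaddacad$b0ddc1d0  (last char: '0')
  sorted[17] = ddc1d0ddaddacad$b0  (last char: '0')
Last column: ddbcdcd$daa1ddda00
Original string S is at sorted index 7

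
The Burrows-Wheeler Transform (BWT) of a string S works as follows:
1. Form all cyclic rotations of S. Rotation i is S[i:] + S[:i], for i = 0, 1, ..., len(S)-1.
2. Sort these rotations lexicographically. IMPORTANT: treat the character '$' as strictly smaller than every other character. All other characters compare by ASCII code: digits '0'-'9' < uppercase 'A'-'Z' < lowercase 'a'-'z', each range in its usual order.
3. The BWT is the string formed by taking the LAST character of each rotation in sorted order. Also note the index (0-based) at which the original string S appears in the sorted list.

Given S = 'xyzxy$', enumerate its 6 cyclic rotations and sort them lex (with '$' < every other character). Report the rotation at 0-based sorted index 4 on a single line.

Answer: yzxy$x

Derivation:
All 6 rotations (rotation i = S[i:]+S[:i]):
  rot[0] = xyzxy$
  rot[1] = yzxy$x
  rot[2] = zxy$xy
  rot[3] = xy$xyz
  rot[4] = y$xyzx
  rot[5] = $xyzxy
Sorted (with $ < everything):
  sorted[0] = $xyzxy
  sorted[1] = xy$xyz
  sorted[2] = xyzxy$
  sorted[3] = y$xyzx
  sorted[4] = yzxy$x
  sorted[5] = zxy$xy
sorted[4] = yzxy$x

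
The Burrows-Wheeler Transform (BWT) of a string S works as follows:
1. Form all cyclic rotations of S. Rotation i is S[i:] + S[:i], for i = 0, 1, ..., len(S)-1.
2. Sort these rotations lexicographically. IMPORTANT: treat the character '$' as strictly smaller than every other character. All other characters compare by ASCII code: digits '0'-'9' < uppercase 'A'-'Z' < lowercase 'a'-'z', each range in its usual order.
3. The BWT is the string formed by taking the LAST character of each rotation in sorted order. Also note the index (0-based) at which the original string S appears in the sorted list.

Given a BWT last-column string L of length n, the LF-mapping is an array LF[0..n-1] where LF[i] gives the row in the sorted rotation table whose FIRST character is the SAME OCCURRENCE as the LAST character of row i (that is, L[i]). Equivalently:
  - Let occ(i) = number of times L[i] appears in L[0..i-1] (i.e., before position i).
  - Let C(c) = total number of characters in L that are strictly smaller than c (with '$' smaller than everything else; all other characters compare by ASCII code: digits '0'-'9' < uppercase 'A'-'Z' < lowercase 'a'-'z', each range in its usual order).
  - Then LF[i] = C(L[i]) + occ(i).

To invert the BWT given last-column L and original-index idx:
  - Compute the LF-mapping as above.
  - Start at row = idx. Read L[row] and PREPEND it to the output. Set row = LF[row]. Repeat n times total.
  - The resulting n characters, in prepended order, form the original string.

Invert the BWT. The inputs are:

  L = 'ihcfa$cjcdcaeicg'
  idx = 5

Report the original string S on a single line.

LF mapping: 13 12 3 10 1 0 4 15 5 8 6 2 9 14 7 11
Walk LF starting at row 5, prepending L[row]:
  step 1: row=5, L[5]='$', prepend. Next row=LF[5]=0
  step 2: row=0, L[0]='i', prepend. Next row=LF[0]=13
  step 3: row=13, L[13]='i', prepend. Next row=LF[13]=14
  step 4: row=14, L[14]='c', prepend. Next row=LF[14]=7
  step 5: row=7, L[7]='j', prepend. Next row=LF[7]=15
  step 6: row=15, L[15]='g', prepend. Next row=LF[15]=11
  step 7: row=11, L[11]='a', prepend. Next row=LF[11]=2
  step 8: row=2, L[2]='c', prepend. Next row=LF[2]=3
  step 9: row=3, L[3]='f', prepend. Next row=LF[3]=10
  step 10: row=10, L[10]='c', prepend. Next row=LF[10]=6
  step 11: row=6, L[6]='c', prepend. Next row=LF[6]=4
  step 12: row=4, L[4]='a', prepend. Next row=LF[4]=1
  step 13: row=1, L[1]='h', prepend. Next row=LF[1]=12
  step 14: row=12, L[12]='e', prepend. Next row=LF[12]=9
  step 15: row=9, L[9]='d', prepend. Next row=LF[9]=8
  step 16: row=8, L[8]='c', prepend. Next row=LF[8]=5
Reversed output: cdehaccfcagjcii$

Answer: cdehaccfcagjcii$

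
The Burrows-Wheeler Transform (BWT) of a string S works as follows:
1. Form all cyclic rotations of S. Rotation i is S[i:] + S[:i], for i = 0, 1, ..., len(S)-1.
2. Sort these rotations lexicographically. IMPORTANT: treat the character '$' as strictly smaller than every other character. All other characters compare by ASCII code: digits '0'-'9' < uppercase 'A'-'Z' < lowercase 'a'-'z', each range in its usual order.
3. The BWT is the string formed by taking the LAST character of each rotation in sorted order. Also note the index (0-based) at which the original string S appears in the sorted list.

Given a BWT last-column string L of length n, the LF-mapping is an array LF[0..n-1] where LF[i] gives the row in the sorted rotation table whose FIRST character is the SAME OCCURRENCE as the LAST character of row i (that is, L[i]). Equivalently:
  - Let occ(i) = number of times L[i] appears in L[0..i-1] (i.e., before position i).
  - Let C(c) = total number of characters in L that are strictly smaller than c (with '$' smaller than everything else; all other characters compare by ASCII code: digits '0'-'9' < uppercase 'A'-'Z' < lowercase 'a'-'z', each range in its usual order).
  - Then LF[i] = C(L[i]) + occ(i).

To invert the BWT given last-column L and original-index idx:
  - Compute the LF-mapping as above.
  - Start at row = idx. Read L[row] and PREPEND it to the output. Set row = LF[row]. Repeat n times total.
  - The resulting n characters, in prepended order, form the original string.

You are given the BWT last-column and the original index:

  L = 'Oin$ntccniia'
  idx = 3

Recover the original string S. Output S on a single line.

Answer: cincinnatiO$

Derivation:
LF mapping: 1 5 8 0 9 11 3 4 10 6 7 2
Walk LF starting at row 3, prepending L[row]:
  step 1: row=3, L[3]='$', prepend. Next row=LF[3]=0
  step 2: row=0, L[0]='O', prepend. Next row=LF[0]=1
  step 3: row=1, L[1]='i', prepend. Next row=LF[1]=5
  step 4: row=5, L[5]='t', prepend. Next row=LF[5]=11
  step 5: row=11, L[11]='a', prepend. Next row=LF[11]=2
  step 6: row=2, L[2]='n', prepend. Next row=LF[2]=8
  step 7: row=8, L[8]='n', prepend. Next row=LF[8]=10
  step 8: row=10, L[10]='i', prepend. Next row=LF[10]=7
  step 9: row=7, L[7]='c', prepend. Next row=LF[7]=4
  step 10: row=4, L[4]='n', prepend. Next row=LF[4]=9
  step 11: row=9, L[9]='i', prepend. Next row=LF[9]=6
  step 12: row=6, L[6]='c', prepend. Next row=LF[6]=3
Reversed output: cincinnatiO$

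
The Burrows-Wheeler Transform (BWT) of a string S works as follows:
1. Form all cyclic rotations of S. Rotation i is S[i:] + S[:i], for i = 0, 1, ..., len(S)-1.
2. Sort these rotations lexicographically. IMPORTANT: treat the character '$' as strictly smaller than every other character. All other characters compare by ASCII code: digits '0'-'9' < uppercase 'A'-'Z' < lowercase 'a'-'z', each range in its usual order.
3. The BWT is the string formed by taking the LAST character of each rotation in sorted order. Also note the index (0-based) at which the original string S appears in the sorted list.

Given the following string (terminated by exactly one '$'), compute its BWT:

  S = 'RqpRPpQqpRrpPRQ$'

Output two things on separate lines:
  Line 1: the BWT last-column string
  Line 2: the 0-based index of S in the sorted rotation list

Answer: QpRRppP$prPqqRQR
7

Derivation:
All 16 rotations (rotation i = S[i:]+S[:i]):
  rot[0] = RqpRPpQqpRrpPRQ$
  rot[1] = qpRPpQqpRrpPRQ$R
  rot[2] = pRPpQqpRrpPRQ$Rq
  rot[3] = RPpQqpRrpPRQ$Rqp
  rot[4] = PpQqpRrpPRQ$RqpR
  rot[5] = pQqpRrpPRQ$RqpRP
  rot[6] = QqpRrpPRQ$RqpRPp
  rot[7] = qpRrpPRQ$RqpRPpQ
  rot[8] = pRrpPRQ$RqpRPpQq
  rot[9] = RrpPRQ$RqpRPpQqp
  rot[10] = rpPRQ$RqpRPpQqpR
  rot[11] = pPRQ$RqpRPpQqpRr
  rot[12] = PRQ$RqpRPpQqpRrp
  rot[13] = RQ$RqpRPpQqpRrpP
  rot[14] = Q$RqpRPpQqpRrpPR
  rot[15] = $RqpRPpQqpRrpPRQ
Sorted (with $ < everything):
  sorted[0] = $RqpRPpQqpRrpPRQ  (last char: 'Q')
  sorted[1] = PRQ$RqpRPpQqpRrp  (last char: 'p')
  sorted[2] = PpQqpRrpPRQ$RqpR  (last char: 'R')
  sorted[3] = Q$RqpRPpQqpRrpPR  (last char: 'R')
  sorted[4] = QqpRrpPRQ$RqpRPp  (last char: 'p')
  sorted[5] = RPpQqpRrpPRQ$Rqp  (last char: 'p')
  sorted[6] = RQ$RqpRPpQqpRrpP  (last char: 'P')
  sorted[7] = RqpRPpQqpRrpPRQ$  (last char: '$')
  sorted[8] = RrpPRQ$RqpRPpQqp  (last char: 'p')
  sorted[9] = pPRQ$RqpRPpQqpRr  (last char: 'r')
  sorted[10] = pQqpRrpPRQ$RqpRP  (last char: 'P')
  sorted[11] = pRPpQqpRrpPRQ$Rq  (last char: 'q')
  sorted[12] = pRrpPRQ$RqpRPpQq  (last char: 'q')
  sorted[13] = qpRPpQqpRrpPRQ$R  (last char: 'R')
  sorted[14] = qpRrpPRQ$RqpRPpQ  (last char: 'Q')
  sorted[15] = rpPRQ$RqpRPpQqpR  (last char: 'R')
Last column: QpRRppP$prPqqRQR
Original string S is at sorted index 7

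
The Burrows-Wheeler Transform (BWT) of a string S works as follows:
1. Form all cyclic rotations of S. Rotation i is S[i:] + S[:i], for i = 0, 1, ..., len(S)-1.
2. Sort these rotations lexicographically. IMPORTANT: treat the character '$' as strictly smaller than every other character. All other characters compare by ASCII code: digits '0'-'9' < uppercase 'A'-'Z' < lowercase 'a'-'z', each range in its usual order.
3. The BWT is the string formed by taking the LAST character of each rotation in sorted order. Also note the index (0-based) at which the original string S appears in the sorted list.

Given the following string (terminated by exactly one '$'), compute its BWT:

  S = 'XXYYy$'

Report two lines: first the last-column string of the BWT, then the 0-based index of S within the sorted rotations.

All 6 rotations (rotation i = S[i:]+S[:i]):
  rot[0] = XXYYy$
  rot[1] = XYYy$X
  rot[2] = YYy$XX
  rot[3] = Yy$XXY
  rot[4] = y$XXYY
  rot[5] = $XXYYy
Sorted (with $ < everything):
  sorted[0] = $XXYYy  (last char: 'y')
  sorted[1] = XXYYy$  (last char: '$')
  sorted[2] = XYYy$X  (last char: 'X')
  sorted[3] = YYy$XX  (last char: 'X')
  sorted[4] = Yy$XXY  (last char: 'Y')
  sorted[5] = y$XXYY  (last char: 'Y')
Last column: y$XXYY
Original string S is at sorted index 1

Answer: y$XXYY
1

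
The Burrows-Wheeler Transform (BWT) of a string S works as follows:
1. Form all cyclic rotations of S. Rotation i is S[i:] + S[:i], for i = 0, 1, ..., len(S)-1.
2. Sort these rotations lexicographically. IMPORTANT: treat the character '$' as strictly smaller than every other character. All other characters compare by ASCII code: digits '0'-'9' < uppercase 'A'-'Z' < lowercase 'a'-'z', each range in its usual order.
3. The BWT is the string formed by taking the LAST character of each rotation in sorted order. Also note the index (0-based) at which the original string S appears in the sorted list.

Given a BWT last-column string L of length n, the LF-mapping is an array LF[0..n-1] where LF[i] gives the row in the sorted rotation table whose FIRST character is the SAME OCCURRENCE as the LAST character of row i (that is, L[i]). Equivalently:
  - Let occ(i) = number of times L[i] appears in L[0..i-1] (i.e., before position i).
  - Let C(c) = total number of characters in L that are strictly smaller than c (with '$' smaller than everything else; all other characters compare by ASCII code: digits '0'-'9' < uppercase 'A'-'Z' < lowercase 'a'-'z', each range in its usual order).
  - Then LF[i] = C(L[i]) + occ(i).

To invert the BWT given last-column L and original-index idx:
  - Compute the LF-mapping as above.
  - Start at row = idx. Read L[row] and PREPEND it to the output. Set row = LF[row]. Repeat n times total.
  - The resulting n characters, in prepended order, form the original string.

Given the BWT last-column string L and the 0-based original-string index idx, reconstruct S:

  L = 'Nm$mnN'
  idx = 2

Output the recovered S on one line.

LF mapping: 1 3 0 4 5 2
Walk LF starting at row 2, prepending L[row]:
  step 1: row=2, L[2]='$', prepend. Next row=LF[2]=0
  step 2: row=0, L[0]='N', prepend. Next row=LF[0]=1
  step 3: row=1, L[1]='m', prepend. Next row=LF[1]=3
  step 4: row=3, L[3]='m', prepend. Next row=LF[3]=4
  step 5: row=4, L[4]='n', prepend. Next row=LF[4]=5
  step 6: row=5, L[5]='N', prepend. Next row=LF[5]=2
Reversed output: NnmmN$

Answer: NnmmN$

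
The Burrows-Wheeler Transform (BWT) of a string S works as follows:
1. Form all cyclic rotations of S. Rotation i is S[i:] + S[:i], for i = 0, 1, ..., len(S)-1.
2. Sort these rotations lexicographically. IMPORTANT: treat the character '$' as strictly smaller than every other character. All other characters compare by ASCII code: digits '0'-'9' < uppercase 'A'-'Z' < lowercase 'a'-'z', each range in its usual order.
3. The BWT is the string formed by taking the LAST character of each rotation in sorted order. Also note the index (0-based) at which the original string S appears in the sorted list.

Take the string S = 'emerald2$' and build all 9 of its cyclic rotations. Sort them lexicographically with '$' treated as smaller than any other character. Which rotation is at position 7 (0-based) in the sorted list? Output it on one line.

Answer: merald2$e

Derivation:
All 9 rotations (rotation i = S[i:]+S[:i]):
  rot[0] = emerald2$
  rot[1] = merald2$e
  rot[2] = erald2$em
  rot[3] = rald2$eme
  rot[4] = ald2$emer
  rot[5] = ld2$emera
  rot[6] = d2$emeral
  rot[7] = 2$emerald
  rot[8] = $emerald2
Sorted (with $ < everything):
  sorted[0] = $emerald2
  sorted[1] = 2$emerald
  sorted[2] = ald2$emer
  sorted[3] = d2$emeral
  sorted[4] = emerald2$
  sorted[5] = erald2$em
  sorted[6] = ld2$emera
  sorted[7] = merald2$e
  sorted[8] = rald2$eme
sorted[7] = merald2$e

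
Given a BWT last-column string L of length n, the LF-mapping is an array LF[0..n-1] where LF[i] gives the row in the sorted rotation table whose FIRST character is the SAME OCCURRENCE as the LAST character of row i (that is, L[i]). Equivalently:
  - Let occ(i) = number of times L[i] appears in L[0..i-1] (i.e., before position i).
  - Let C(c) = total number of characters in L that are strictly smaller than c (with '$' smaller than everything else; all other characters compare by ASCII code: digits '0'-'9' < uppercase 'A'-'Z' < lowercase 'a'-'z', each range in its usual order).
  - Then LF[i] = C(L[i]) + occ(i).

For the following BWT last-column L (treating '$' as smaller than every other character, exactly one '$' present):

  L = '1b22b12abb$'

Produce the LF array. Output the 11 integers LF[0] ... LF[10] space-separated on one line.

Answer: 1 7 3 4 8 2 5 6 9 10 0

Derivation:
Char counts: '$':1, '1':2, '2':3, 'a':1, 'b':4
C (first-col start): C('$')=0, C('1')=1, C('2')=3, C('a')=6, C('b')=7
L[0]='1': occ=0, LF[0]=C('1')+0=1+0=1
L[1]='b': occ=0, LF[1]=C('b')+0=7+0=7
L[2]='2': occ=0, LF[2]=C('2')+0=3+0=3
L[3]='2': occ=1, LF[3]=C('2')+1=3+1=4
L[4]='b': occ=1, LF[4]=C('b')+1=7+1=8
L[5]='1': occ=1, LF[5]=C('1')+1=1+1=2
L[6]='2': occ=2, LF[6]=C('2')+2=3+2=5
L[7]='a': occ=0, LF[7]=C('a')+0=6+0=6
L[8]='b': occ=2, LF[8]=C('b')+2=7+2=9
L[9]='b': occ=3, LF[9]=C('b')+3=7+3=10
L[10]='$': occ=0, LF[10]=C('$')+0=0+0=0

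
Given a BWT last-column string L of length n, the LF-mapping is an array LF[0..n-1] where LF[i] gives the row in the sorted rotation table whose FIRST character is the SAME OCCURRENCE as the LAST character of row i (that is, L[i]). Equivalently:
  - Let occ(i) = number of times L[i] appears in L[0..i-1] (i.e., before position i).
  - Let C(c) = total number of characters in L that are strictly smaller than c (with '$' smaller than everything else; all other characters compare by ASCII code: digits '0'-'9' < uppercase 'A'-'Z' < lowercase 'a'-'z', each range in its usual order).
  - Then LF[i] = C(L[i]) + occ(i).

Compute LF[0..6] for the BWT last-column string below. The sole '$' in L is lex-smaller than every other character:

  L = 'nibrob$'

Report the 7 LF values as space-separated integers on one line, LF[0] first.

Answer: 4 3 1 6 5 2 0

Derivation:
Char counts: '$':1, 'b':2, 'i':1, 'n':1, 'o':1, 'r':1
C (first-col start): C('$')=0, C('b')=1, C('i')=3, C('n')=4, C('o')=5, C('r')=6
L[0]='n': occ=0, LF[0]=C('n')+0=4+0=4
L[1]='i': occ=0, LF[1]=C('i')+0=3+0=3
L[2]='b': occ=0, LF[2]=C('b')+0=1+0=1
L[3]='r': occ=0, LF[3]=C('r')+0=6+0=6
L[4]='o': occ=0, LF[4]=C('o')+0=5+0=5
L[5]='b': occ=1, LF[5]=C('b')+1=1+1=2
L[6]='$': occ=0, LF[6]=C('$')+0=0+0=0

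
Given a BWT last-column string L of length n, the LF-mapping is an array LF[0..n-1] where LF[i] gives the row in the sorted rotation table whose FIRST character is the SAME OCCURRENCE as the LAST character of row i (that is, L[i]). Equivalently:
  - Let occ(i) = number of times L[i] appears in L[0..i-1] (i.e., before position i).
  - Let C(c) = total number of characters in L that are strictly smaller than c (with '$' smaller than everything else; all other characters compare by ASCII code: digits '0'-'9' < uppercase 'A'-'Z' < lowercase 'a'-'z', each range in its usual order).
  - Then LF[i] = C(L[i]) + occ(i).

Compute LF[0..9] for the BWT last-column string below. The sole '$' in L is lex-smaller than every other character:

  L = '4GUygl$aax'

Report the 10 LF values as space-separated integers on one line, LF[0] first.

Answer: 1 2 3 9 6 7 0 4 5 8

Derivation:
Char counts: '$':1, '4':1, 'G':1, 'U':1, 'a':2, 'g':1, 'l':1, 'x':1, 'y':1
C (first-col start): C('$')=0, C('4')=1, C('G')=2, C('U')=3, C('a')=4, C('g')=6, C('l')=7, C('x')=8, C('y')=9
L[0]='4': occ=0, LF[0]=C('4')+0=1+0=1
L[1]='G': occ=0, LF[1]=C('G')+0=2+0=2
L[2]='U': occ=0, LF[2]=C('U')+0=3+0=3
L[3]='y': occ=0, LF[3]=C('y')+0=9+0=9
L[4]='g': occ=0, LF[4]=C('g')+0=6+0=6
L[5]='l': occ=0, LF[5]=C('l')+0=7+0=7
L[6]='$': occ=0, LF[6]=C('$')+0=0+0=0
L[7]='a': occ=0, LF[7]=C('a')+0=4+0=4
L[8]='a': occ=1, LF[8]=C('a')+1=4+1=5
L[9]='x': occ=0, LF[9]=C('x')+0=8+0=8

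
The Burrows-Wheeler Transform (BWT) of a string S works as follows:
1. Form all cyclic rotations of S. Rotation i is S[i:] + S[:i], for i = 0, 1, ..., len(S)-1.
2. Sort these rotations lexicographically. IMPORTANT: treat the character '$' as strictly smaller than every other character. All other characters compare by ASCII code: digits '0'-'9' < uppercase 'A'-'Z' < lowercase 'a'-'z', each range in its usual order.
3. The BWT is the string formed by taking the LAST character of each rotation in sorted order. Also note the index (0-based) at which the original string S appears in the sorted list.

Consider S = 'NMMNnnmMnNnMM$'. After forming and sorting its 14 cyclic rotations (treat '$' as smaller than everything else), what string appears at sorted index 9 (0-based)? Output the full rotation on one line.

Answer: mMnNnMM$NMMNnn

Derivation:
All 14 rotations (rotation i = S[i:]+S[:i]):
  rot[0] = NMMNnnmMnNnMM$
  rot[1] = MMNnnmMnNnMM$N
  rot[2] = MNnnmMnNnMM$NM
  rot[3] = NnnmMnNnMM$NMM
  rot[4] = nnmMnNnMM$NMMN
  rot[5] = nmMnNnMM$NMMNn
  rot[6] = mMnNnMM$NMMNnn
  rot[7] = MnNnMM$NMMNnnm
  rot[8] = nNnMM$NMMNnnmM
  rot[9] = NnMM$NMMNnnmMn
  rot[10] = nMM$NMMNnnmMnN
  rot[11] = MM$NMMNnnmMnNn
  rot[12] = M$NMMNnnmMnNnM
  rot[13] = $NMMNnnmMnNnMM
Sorted (with $ < everything):
  sorted[0] = $NMMNnnmMnNnMM
  sorted[1] = M$NMMNnnmMnNnM
  sorted[2] = MM$NMMNnnmMnNn
  sorted[3] = MMNnnmMnNnMM$N
  sorted[4] = MNnnmMnNnMM$NM
  sorted[5] = MnNnMM$NMMNnnm
  sorted[6] = NMMNnnmMnNnMM$
  sorted[7] = NnMM$NMMNnnmMn
  sorted[8] = NnnmMnNnMM$NMM
  sorted[9] = mMnNnMM$NMMNnn
  sorted[10] = nMM$NMMNnnmMnN
  sorted[11] = nNnMM$NMMNnnmM
  sorted[12] = nmMnNnMM$NMMNn
  sorted[13] = nnmMnNnMM$NMMN
sorted[9] = mMnNnMM$NMMNnn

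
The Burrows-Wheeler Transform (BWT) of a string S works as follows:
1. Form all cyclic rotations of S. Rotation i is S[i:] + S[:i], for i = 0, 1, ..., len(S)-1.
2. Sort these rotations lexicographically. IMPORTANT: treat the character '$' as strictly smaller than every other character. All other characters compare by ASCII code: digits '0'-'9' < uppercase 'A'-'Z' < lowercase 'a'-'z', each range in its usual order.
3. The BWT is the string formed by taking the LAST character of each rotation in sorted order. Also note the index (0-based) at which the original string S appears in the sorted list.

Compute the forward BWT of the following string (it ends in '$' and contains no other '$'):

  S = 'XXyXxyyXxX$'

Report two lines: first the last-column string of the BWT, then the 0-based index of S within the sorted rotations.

Answer: Xx$yyXXXyXx
2

Derivation:
All 11 rotations (rotation i = S[i:]+S[:i]):
  rot[0] = XXyXxyyXxX$
  rot[1] = XyXxyyXxX$X
  rot[2] = yXxyyXxX$XX
  rot[3] = XxyyXxX$XXy
  rot[4] = xyyXxX$XXyX
  rot[5] = yyXxX$XXyXx
  rot[6] = yXxX$XXyXxy
  rot[7] = XxX$XXyXxyy
  rot[8] = xX$XXyXxyyX
  rot[9] = X$XXyXxyyXx
  rot[10] = $XXyXxyyXxX
Sorted (with $ < everything):
  sorted[0] = $XXyXxyyXxX  (last char: 'X')
  sorted[1] = X$XXyXxyyXx  (last char: 'x')
  sorted[2] = XXyXxyyXxX$  (last char: '$')
  sorted[3] = XxX$XXyXxyy  (last char: 'y')
  sorted[4] = XxyyXxX$XXy  (last char: 'y')
  sorted[5] = XyXxyyXxX$X  (last char: 'X')
  sorted[6] = xX$XXyXxyyX  (last char: 'X')
  sorted[7] = xyyXxX$XXyX  (last char: 'X')
  sorted[8] = yXxX$XXyXxy  (last char: 'y')
  sorted[9] = yXxyyXxX$XX  (last char: 'X')
  sorted[10] = yyXxX$XXyXx  (last char: 'x')
Last column: Xx$yyXXXyXx
Original string S is at sorted index 2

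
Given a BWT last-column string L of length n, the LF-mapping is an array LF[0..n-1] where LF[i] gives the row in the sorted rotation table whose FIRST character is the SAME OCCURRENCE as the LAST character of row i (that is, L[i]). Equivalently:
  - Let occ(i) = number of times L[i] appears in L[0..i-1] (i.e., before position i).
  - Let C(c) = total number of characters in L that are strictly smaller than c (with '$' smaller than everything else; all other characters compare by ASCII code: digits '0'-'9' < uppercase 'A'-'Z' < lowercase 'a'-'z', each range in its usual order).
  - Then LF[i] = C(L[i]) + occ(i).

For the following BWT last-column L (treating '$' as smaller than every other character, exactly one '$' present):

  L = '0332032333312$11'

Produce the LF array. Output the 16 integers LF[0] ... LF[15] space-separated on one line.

Answer: 1 9 10 6 2 11 7 12 13 14 15 3 8 0 4 5

Derivation:
Char counts: '$':1, '0':2, '1':3, '2':3, '3':7
C (first-col start): C('$')=0, C('0')=1, C('1')=3, C('2')=6, C('3')=9
L[0]='0': occ=0, LF[0]=C('0')+0=1+0=1
L[1]='3': occ=0, LF[1]=C('3')+0=9+0=9
L[2]='3': occ=1, LF[2]=C('3')+1=9+1=10
L[3]='2': occ=0, LF[3]=C('2')+0=6+0=6
L[4]='0': occ=1, LF[4]=C('0')+1=1+1=2
L[5]='3': occ=2, LF[5]=C('3')+2=9+2=11
L[6]='2': occ=1, LF[6]=C('2')+1=6+1=7
L[7]='3': occ=3, LF[7]=C('3')+3=9+3=12
L[8]='3': occ=4, LF[8]=C('3')+4=9+4=13
L[9]='3': occ=5, LF[9]=C('3')+5=9+5=14
L[10]='3': occ=6, LF[10]=C('3')+6=9+6=15
L[11]='1': occ=0, LF[11]=C('1')+0=3+0=3
L[12]='2': occ=2, LF[12]=C('2')+2=6+2=8
L[13]='$': occ=0, LF[13]=C('$')+0=0+0=0
L[14]='1': occ=1, LF[14]=C('1')+1=3+1=4
L[15]='1': occ=2, LF[15]=C('1')+2=3+2=5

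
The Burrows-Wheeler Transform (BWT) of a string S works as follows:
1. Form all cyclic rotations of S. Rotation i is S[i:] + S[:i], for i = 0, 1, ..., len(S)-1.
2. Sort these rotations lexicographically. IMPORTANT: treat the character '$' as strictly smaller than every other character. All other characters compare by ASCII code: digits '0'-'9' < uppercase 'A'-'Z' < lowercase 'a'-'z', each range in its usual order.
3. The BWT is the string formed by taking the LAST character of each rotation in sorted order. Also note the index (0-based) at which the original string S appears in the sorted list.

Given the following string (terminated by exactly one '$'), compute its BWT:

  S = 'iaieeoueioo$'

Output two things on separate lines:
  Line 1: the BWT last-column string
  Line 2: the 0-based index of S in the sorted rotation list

Answer: oiiue$aeoieo
5

Derivation:
All 12 rotations (rotation i = S[i:]+S[:i]):
  rot[0] = iaieeoueioo$
  rot[1] = aieeoueioo$i
  rot[2] = ieeoueioo$ia
  rot[3] = eeoueioo$iai
  rot[4] = eoueioo$iaie
  rot[5] = oueioo$iaiee
  rot[6] = ueioo$iaieeo
  rot[7] = eioo$iaieeou
  rot[8] = ioo$iaieeoue
  rot[9] = oo$iaieeouei
  rot[10] = o$iaieeoueio
  rot[11] = $iaieeoueioo
Sorted (with $ < everything):
  sorted[0] = $iaieeoueioo  (last char: 'o')
  sorted[1] = aieeoueioo$i  (last char: 'i')
  sorted[2] = eeoueioo$iai  (last char: 'i')
  sorted[3] = eioo$iaieeou  (last char: 'u')
  sorted[4] = eoueioo$iaie  (last char: 'e')
  sorted[5] = iaieeoueioo$  (last char: '$')
  sorted[6] = ieeoueioo$ia  (last char: 'a')
  sorted[7] = ioo$iaieeoue  (last char: 'e')
  sorted[8] = o$iaieeoueio  (last char: 'o')
  sorted[9] = oo$iaieeouei  (last char: 'i')
  sorted[10] = oueioo$iaiee  (last char: 'e')
  sorted[11] = ueioo$iaieeo  (last char: 'o')
Last column: oiiue$aeoieo
Original string S is at sorted index 5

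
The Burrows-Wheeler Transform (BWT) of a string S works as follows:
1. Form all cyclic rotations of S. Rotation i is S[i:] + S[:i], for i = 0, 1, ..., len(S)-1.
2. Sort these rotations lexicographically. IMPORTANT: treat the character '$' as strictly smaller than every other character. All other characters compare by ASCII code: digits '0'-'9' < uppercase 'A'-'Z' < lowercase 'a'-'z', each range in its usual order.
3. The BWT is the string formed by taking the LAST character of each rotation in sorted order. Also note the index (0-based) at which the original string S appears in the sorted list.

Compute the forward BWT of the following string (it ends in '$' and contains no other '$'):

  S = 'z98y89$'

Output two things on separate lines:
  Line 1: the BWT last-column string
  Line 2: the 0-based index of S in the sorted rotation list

Answer: 9y98z8$
6

Derivation:
All 7 rotations (rotation i = S[i:]+S[:i]):
  rot[0] = z98y89$
  rot[1] = 98y89$z
  rot[2] = 8y89$z9
  rot[3] = y89$z98
  rot[4] = 89$z98y
  rot[5] = 9$z98y8
  rot[6] = $z98y89
Sorted (with $ < everything):
  sorted[0] = $z98y89  (last char: '9')
  sorted[1] = 89$z98y  (last char: 'y')
  sorted[2] = 8y89$z9  (last char: '9')
  sorted[3] = 9$z98y8  (last char: '8')
  sorted[4] = 98y89$z  (last char: 'z')
  sorted[5] = y89$z98  (last char: '8')
  sorted[6] = z98y89$  (last char: '$')
Last column: 9y98z8$
Original string S is at sorted index 6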